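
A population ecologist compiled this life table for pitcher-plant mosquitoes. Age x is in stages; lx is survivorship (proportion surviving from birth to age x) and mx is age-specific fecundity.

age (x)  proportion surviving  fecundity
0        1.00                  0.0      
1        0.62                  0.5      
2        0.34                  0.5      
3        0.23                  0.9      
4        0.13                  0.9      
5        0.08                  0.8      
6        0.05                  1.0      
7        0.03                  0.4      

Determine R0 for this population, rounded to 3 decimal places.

lx·mx by age: 0, 0.31, 0.17, 0.207, 0.117, 0.064, 0.05, 0.012
R0 = Σ lx·mx = 0.93 → 0.930

0.930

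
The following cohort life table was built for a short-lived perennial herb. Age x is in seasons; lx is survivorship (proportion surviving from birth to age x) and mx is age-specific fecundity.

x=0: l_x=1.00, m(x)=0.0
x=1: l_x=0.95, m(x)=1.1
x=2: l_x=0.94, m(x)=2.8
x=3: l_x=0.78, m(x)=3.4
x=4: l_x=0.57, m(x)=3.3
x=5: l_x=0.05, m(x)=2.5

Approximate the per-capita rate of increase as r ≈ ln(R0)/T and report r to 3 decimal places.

R0 = Σ lx·mx = 0 + 1.045 + 2.632 + 2.652 + 1.881 + 0.125 = 8.335
Σ x·lx·mx = 22.414; T = 22.414/8.335 = 2.68914…
r ≈ ln(R0)/T = ln(8.335)/2.68914… = 0.78853… → 0.789

0.789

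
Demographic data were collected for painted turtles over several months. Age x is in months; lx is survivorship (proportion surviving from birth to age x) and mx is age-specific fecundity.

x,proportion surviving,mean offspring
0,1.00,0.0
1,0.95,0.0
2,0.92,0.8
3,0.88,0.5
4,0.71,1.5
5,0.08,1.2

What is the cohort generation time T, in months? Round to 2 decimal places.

lx·mx: 0, 0, 0.736, 0.44, 1.065, 0.096 → R0 = 2.337
x·lx·mx: 0, 0, 1.472, 1.32, 4.26, 0.48 → Σ = 7.532
T = 7.532 / 2.337 = 3.222935… → 3.22

3.22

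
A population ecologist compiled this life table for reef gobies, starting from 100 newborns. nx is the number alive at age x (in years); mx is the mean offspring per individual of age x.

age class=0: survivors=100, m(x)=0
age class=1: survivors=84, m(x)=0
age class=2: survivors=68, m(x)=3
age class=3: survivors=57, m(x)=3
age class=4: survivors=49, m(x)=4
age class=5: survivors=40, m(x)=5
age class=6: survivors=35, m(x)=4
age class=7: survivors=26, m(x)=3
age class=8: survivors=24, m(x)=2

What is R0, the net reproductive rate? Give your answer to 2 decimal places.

lx = nx/n0 = nx/100: 1, 0.84, 0.68, 0.57, 0.49, 0.4, 0.35, 0.26, 0.24
lx·mx by age: 0, 0, 2.04, 1.71, 1.96, 2, 1.4, 0.78, 0.48
R0 = Σ lx·mx = 10.37 → 10.37

10.37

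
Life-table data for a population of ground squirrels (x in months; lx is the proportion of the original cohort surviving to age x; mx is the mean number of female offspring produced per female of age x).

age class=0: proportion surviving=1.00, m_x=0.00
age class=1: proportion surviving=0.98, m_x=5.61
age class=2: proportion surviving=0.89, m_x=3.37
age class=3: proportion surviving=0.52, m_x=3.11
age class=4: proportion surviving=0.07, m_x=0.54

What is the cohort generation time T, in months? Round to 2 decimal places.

1.63

lx·mx: 0, 5.4978, 2.9993, 1.6172, 0.0378 → R0 = 10.1521
x·lx·mx: 0, 5.4978, 5.9986, 4.8516, 0.1512 → Σ = 16.4992
T = 16.4992 / 10.1521 = 1.625201… → 1.63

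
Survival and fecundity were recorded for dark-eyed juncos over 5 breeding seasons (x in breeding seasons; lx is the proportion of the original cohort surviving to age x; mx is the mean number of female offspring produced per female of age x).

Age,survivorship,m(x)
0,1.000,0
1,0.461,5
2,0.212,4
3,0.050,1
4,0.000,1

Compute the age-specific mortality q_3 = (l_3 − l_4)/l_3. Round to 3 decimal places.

q_3 = (l_3 − l_4) / l_3 = (0.05 − 0) / 0.05
     = 0.05 / 0.05 = 1 → 1.000

1.000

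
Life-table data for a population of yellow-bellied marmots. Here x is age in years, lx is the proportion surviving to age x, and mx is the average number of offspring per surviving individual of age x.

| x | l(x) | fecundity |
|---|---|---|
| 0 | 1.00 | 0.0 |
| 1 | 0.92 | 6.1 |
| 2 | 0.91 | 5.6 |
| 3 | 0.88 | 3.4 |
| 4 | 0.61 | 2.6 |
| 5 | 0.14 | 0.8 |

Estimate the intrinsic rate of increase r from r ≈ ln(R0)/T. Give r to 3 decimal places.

R0 = Σ lx·mx = 0 + 5.612 + 5.096 + 2.992 + 1.586 + 0.112 = 15.398
Σ x·lx·mx = 31.684; T = 31.684/15.398 = 2.05767…
r ≈ ln(R0)/T = ln(15.398)/2.05767… = 1.3288… → 1.329

1.329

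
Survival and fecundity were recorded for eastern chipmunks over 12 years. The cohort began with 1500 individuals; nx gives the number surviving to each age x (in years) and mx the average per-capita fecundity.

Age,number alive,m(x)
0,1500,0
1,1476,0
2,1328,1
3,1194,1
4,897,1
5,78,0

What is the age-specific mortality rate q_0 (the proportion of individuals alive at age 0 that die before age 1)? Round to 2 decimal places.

0.02

lx = nx/n0 = nx/1500: 1, 0.984, 0.88533…, 0.796, 0.598, 0.052
q_0 = (l_0 − l_1) / l_0 = (1 − 0.984) / 1
     = 0.016 / 1 = 0.016 → 0.02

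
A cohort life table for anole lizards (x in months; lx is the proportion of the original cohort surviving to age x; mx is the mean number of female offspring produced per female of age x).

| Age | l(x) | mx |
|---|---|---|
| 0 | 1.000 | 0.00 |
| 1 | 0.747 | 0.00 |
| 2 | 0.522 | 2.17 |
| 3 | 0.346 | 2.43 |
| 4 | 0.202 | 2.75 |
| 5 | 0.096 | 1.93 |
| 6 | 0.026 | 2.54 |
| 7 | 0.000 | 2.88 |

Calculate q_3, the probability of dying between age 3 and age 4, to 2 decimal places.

0.42

q_3 = (l_3 − l_4) / l_3 = (0.346 − 0.202) / 0.346
     = 0.144 / 0.346 = 0.416185… → 0.42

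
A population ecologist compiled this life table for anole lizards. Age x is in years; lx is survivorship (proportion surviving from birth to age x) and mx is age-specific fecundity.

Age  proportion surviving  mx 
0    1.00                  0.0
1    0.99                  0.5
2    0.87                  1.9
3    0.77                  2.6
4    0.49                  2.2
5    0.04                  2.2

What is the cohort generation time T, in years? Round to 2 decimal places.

lx·mx: 0, 0.495, 1.653, 2.002, 1.078, 0.088 → R0 = 5.316
x·lx·mx: 0, 0.495, 3.306, 6.006, 4.312, 0.44 → Σ = 14.559
T = 14.559 / 5.316 = 2.738713… → 2.74

2.74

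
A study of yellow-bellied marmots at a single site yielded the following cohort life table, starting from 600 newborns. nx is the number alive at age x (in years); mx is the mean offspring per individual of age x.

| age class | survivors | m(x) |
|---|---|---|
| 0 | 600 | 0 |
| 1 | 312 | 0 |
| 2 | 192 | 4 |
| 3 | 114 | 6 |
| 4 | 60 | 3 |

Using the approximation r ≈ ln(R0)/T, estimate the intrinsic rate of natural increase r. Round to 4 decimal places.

lx = nx/n0 = nx/600: 1, 0.52, 0.32, 0.19, 0.1
R0 = Σ lx·mx = 0 + 0 + 1.28 + 1.14 + 0.3 = 2.72
Σ x·lx·mx = 7.18; T = 7.18/2.72 = 2.63971…
r ≈ ln(R0)/T = ln(2.72)/2.63971… = 0.379069… → 0.3791

0.3791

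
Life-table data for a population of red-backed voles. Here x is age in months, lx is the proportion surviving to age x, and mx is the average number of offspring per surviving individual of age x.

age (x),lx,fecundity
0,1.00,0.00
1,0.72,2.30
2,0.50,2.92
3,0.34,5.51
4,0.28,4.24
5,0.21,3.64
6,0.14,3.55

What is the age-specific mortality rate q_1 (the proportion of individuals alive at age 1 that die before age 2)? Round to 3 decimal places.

q_1 = (l_1 − l_2) / l_1 = (0.72 − 0.5) / 0.72
     = 0.22 / 0.72 = 0.305556… → 0.306

0.306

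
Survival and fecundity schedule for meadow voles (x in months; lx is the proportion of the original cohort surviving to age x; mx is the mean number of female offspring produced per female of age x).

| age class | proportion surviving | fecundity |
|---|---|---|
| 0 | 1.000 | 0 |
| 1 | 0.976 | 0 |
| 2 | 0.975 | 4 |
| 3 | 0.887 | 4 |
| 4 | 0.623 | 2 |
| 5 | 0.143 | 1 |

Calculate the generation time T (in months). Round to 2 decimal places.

lx·mx: 0, 0, 3.9, 3.548, 1.246, 0.143 → R0 = 8.837
x·lx·mx: 0, 0, 7.8, 10.644, 4.984, 0.715 → Σ = 24.143
T = 24.143 / 8.837 = 2.732036… → 2.73

2.73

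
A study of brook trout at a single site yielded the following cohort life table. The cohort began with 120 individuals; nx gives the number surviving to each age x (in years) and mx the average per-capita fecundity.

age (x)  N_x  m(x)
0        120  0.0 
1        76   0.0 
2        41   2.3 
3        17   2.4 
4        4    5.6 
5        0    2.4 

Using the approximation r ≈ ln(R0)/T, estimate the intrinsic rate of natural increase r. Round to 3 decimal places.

0.107

lx = nx/n0 = nx/120: 1, 0.63333…, 0.34167…, 0.14167…, 0.03333…, 0
R0 = Σ lx·mx = 0 + 0 + 0.78583… + 0.34… + 0.18667… + 0 = 1.3125…
Σ x·lx·mx = 3.338333…; T = 3.338333…/1.3125… = 2.54349…
r ≈ ln(R0)/T = ln(1.3125…)/2.54349… = 0.10691… → 0.107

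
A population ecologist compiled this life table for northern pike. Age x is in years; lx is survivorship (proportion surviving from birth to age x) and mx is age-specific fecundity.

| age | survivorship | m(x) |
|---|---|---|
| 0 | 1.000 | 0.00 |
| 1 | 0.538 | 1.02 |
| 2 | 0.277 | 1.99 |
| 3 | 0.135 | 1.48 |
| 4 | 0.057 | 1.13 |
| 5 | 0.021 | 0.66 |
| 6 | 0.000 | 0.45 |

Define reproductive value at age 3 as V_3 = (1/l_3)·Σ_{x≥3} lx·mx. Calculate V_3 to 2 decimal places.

2.06

lx·mx for x ≥ 3: 0.1998, 0.06441, 0.01386, 0 → sum = 0.27807
V_3 = 0.27807 / l_3 = 0.27807 / 0.135 = 2.059778… → 2.06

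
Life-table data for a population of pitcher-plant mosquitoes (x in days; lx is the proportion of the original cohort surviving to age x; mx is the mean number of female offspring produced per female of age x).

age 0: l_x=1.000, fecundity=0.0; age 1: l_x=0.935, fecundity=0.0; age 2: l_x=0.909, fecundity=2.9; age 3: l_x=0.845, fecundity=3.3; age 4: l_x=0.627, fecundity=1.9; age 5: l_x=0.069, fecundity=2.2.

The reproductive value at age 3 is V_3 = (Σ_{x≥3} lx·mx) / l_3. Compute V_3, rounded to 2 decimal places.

lx·mx for x ≥ 3: 2.7885, 1.1913, 0.1518 → sum = 4.1316
V_3 = 4.1316 / l_3 = 4.1316 / 0.845 = 4.889467… → 4.89

4.89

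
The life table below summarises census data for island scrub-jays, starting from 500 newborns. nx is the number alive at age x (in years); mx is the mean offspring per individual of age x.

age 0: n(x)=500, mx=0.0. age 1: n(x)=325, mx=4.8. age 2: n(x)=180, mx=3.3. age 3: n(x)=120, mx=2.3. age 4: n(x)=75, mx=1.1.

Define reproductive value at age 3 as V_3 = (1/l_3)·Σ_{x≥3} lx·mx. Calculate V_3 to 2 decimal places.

lx = nx/n0 = nx/500: 1, 0.65, 0.36, 0.24, 0.15
lx·mx for x ≥ 3: 0.552, 0.165 → sum = 0.717
V_3 = 0.717 / l_3 = 0.717 / 0.24 = 2.9875 → 2.99

2.99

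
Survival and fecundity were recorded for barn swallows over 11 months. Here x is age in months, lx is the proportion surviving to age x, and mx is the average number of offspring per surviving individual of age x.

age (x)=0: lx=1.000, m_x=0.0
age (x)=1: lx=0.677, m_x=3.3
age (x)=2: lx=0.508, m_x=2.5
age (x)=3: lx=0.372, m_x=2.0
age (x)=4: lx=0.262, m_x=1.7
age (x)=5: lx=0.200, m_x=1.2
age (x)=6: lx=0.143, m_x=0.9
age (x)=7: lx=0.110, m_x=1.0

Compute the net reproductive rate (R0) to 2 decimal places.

lx·mx by age: 0, 2.2341, 1.27, 0.744, 0.4454, 0.24, 0.1287, 0.11
R0 = Σ lx·mx = 5.1722 → 5.17

5.17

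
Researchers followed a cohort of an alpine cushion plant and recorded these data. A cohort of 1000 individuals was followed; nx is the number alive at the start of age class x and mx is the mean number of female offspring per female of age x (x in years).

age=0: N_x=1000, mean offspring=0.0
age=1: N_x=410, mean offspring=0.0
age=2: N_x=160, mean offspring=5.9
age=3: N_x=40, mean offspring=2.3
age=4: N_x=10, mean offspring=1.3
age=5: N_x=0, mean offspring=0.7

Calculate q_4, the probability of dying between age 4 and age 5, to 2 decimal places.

lx = nx/n0 = nx/1000: 1, 0.41, 0.16, 0.04, 0.01, 0
q_4 = (l_4 − l_5) / l_4 = (0.01 − 0) / 0.01
     = 0.01 / 0.01 = 1 → 1.00

1.00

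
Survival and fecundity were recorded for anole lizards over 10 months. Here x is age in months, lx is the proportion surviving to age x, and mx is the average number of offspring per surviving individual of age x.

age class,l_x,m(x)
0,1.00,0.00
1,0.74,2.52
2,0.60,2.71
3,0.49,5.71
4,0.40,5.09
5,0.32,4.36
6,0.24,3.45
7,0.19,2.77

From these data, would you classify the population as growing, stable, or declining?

R0 = Σ lx·mx = 0 + 1.8648 + 1.626 + 2.7979 + 2.036 + 1.3952 + 0.828 + 0.5263 = 11.0742
R0 > 1, so the population is growing.

growing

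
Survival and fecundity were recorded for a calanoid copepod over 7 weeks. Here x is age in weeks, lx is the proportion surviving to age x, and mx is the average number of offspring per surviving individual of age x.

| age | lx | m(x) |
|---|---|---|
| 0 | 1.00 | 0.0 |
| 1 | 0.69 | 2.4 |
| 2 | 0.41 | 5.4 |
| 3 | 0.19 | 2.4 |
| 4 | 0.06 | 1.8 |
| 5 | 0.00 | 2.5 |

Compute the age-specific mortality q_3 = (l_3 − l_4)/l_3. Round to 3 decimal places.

0.684

q_3 = (l_3 − l_4) / l_3 = (0.19 − 0.06) / 0.19
     = 0.13 / 0.19 = 0.684211… → 0.684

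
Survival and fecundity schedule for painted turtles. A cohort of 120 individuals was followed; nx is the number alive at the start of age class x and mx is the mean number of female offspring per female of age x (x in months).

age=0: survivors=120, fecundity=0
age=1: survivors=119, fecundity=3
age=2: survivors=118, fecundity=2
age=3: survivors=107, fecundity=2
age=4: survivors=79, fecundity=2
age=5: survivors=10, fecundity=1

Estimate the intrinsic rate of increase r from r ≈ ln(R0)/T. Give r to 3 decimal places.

lx = nx/n0 = nx/120: 1, 0.99167…, 0.98333…, 0.89167…, 0.65833…, 0.08333…
R0 = Σ lx·mx = 0 + 2.975… + 1.96667… + 1.78333… + 1.31667… + 0.08333… = 8.125…
Σ x·lx·mx = 17.941667…; T = 17.941667…/8.125… = 2.20821…
r ≈ ln(R0)/T = ln(8.125…)/2.20821… = 0.94871… → 0.949

0.949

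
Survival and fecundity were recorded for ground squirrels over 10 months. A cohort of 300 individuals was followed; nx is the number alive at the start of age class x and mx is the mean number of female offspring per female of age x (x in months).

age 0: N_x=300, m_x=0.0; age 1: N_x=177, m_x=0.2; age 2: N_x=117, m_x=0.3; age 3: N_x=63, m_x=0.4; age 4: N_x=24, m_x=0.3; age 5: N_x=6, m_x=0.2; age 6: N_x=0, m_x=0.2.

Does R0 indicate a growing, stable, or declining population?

declining

lx = nx/n0 = nx/300: 1, 0.59, 0.39, 0.21, 0.08, 0.02, 0
R0 = Σ lx·mx = 0 + 0.118 + 0.117 + 0.084 + 0.024 + 0.004 + 0 = 0.347
R0 < 1, so the population is declining.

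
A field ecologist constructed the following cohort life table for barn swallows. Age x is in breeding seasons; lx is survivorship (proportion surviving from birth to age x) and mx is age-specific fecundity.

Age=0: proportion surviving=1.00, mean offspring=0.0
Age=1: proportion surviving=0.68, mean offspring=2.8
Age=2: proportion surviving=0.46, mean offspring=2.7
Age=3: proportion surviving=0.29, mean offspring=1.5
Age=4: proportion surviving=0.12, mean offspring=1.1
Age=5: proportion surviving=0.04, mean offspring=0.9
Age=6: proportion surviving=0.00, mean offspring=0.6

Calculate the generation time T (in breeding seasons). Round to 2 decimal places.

1.71

lx·mx: 0, 1.904, 1.242, 0.435, 0.132, 0.036, 0 → R0 = 3.749
x·lx·mx: 0, 1.904, 2.484, 1.305, 0.528, 0.18, 0 → Σ = 6.401
T = 6.401 / 3.749 = 1.707389… → 1.71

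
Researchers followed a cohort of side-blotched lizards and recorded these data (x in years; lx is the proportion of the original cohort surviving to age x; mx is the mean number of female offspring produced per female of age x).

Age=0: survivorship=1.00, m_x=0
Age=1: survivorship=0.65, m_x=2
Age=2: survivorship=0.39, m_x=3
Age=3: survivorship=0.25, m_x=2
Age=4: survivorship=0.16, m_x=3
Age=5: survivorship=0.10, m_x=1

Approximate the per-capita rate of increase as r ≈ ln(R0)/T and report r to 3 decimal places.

0.595

R0 = Σ lx·mx = 0 + 1.3 + 1.17 + 0.5 + 0.48 + 0.1 = 3.55
Σ x·lx·mx = 7.56; T = 7.56/3.55 = 2.12958…
r ≈ ln(R0)/T = ln(3.55)/2.12958… = 0.59493… → 0.595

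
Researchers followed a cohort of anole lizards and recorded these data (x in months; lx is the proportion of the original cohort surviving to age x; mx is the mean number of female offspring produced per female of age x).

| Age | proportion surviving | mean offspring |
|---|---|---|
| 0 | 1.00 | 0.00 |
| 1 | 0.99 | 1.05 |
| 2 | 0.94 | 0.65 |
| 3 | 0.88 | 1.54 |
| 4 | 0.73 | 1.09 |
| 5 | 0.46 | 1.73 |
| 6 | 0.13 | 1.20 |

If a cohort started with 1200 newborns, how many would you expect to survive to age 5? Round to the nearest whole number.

Expected survivors = N0 · l_5 = 1200 × 0.46 = 552 → 552

552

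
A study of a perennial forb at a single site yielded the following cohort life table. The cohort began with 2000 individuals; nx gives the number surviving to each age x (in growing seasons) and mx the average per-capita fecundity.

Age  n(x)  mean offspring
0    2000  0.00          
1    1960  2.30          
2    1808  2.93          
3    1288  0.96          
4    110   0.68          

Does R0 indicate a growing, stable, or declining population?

growing

lx = nx/n0 = nx/2000: 1, 0.98, 0.904, 0.644, 0.055
R0 = Σ lx·mx = 0 + 2.254 + 2.64872 + 0.61824 + 0.0374 = 5.55836
R0 > 1, so the population is growing.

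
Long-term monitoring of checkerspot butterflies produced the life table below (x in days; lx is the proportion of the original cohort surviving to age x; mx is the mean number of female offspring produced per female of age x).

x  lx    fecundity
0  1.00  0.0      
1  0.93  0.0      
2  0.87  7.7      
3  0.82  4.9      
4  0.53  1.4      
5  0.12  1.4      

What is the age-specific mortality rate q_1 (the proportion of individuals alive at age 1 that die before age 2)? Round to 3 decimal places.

q_1 = (l_1 − l_2) / l_1 = (0.93 − 0.87) / 0.93
     = 0.06 / 0.93 = 0.064516… → 0.065

0.065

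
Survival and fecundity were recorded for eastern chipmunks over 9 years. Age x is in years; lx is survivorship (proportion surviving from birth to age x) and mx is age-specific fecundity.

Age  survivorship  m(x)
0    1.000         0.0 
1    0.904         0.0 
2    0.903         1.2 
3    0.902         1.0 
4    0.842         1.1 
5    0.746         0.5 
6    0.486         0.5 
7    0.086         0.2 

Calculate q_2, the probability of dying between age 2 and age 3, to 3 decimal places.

0.001

q_2 = (l_2 − l_3) / l_2 = (0.903 − 0.902) / 0.903
     = 0.001 / 0.903 = 0.001107… → 0.001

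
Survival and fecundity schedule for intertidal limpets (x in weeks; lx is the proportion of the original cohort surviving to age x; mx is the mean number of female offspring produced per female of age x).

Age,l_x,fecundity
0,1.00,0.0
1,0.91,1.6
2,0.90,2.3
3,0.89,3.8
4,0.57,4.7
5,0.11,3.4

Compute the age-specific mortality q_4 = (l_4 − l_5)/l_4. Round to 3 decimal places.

0.807

q_4 = (l_4 − l_5) / l_4 = (0.57 − 0.11) / 0.57
     = 0.46 / 0.57 = 0.807018… → 0.807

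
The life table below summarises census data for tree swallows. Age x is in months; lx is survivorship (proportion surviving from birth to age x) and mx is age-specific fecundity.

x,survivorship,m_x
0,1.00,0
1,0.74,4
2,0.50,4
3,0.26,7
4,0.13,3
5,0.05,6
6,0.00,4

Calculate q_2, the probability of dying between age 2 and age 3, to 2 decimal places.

q_2 = (l_2 − l_3) / l_2 = (0.5 − 0.26) / 0.5
     = 0.24 / 0.5 = 0.48 → 0.48

0.48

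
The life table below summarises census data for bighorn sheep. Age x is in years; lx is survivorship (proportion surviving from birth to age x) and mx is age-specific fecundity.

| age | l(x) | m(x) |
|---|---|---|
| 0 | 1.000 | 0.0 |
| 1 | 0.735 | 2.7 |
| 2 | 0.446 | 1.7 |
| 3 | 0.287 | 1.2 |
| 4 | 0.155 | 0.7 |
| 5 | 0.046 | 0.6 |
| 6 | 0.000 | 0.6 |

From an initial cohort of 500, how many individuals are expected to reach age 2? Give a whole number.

Expected survivors = N0 · l_2 = 500 × 0.446 = 223 → 223

223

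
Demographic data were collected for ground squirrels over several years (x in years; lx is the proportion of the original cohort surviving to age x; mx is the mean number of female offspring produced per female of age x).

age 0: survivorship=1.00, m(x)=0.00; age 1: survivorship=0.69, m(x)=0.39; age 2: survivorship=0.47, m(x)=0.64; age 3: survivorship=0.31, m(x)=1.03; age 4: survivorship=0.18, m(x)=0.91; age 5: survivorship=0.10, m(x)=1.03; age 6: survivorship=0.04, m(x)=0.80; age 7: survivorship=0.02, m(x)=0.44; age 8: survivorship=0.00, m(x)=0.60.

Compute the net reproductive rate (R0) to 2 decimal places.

1.20

lx·mx by age: 0, 0.2691, 0.3008, 0.3193, 0.1638, 0.103, 0.032, 0.0088, 0
R0 = Σ lx·mx = 1.1968 → 1.20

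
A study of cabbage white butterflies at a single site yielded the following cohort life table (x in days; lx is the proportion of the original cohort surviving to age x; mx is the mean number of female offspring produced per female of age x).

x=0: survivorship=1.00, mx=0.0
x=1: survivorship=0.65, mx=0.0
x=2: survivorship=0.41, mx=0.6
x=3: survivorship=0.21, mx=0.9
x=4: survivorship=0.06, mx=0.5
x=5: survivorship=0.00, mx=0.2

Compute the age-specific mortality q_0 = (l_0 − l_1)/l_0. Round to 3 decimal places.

q_0 = (l_0 − l_1) / l_0 = (1 − 0.65) / 1
     = 0.35 / 1 = 0.35 → 0.350

0.350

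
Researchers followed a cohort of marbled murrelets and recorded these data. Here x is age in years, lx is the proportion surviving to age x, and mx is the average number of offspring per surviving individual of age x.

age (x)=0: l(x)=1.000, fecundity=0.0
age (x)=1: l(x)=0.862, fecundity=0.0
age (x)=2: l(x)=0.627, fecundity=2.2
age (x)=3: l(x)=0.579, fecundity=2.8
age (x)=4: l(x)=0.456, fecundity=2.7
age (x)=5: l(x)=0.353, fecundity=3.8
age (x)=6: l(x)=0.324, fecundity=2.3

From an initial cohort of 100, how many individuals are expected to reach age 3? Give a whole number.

58

Expected survivors = N0 · l_3 = 100 × 0.579 = 57.9 → 58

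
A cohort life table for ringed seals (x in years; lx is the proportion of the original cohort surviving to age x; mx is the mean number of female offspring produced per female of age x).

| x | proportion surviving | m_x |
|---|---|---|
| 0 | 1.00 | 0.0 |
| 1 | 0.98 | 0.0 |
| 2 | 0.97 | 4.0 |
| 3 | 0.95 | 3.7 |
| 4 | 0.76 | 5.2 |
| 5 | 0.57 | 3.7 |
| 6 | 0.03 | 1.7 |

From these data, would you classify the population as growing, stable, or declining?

R0 = Σ lx·mx = 0 + 0 + 3.88 + 3.515 + 3.952 + 2.109 + 0.051 = 13.507
R0 > 1, so the population is growing.

growing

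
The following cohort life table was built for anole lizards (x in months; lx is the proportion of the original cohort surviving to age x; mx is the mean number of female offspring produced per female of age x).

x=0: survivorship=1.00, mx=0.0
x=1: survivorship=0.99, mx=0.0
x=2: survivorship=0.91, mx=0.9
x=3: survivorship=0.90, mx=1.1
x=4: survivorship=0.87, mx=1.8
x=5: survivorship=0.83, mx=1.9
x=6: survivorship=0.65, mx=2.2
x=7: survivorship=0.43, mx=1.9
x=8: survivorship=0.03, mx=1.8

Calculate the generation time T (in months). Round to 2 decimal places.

4.62

lx·mx: 0, 0, 0.819, 0.99, 1.566, 1.577, 1.43, 0.817, 0.054 → R0 = 7.253
x·lx·mx: 0, 0, 1.638, 2.97, 6.264, 7.885, 8.58, 5.719, 0.432 → Σ = 33.488
T = 33.488 / 7.253 = 4.617124… → 4.62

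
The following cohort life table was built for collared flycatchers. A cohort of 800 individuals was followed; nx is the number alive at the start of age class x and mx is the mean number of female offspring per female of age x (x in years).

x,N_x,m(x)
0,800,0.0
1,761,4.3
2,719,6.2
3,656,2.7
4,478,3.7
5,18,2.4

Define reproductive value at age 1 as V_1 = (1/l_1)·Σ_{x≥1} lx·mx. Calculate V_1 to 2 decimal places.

lx = nx/n0 = nx/800: 1, 0.95125, 0.89875, 0.82, 0.5975, 0.0225
lx·mx for x ≥ 1: 4.090375, 5.57225, 2.214, 2.21075, 0.054 → sum = 14.141375
V_1 = 14.141375 / l_1 = 14.141375 / 0.95125 = 14.866097… → 14.87

14.87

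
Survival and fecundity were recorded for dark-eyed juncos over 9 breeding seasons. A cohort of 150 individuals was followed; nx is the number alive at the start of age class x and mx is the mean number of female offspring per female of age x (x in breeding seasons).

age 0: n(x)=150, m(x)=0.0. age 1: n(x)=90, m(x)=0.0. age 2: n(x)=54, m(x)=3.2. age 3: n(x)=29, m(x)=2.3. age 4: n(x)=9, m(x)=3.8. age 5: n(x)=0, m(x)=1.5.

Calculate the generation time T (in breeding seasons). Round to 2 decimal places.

lx = nx/n0 = nx/150: 1, 0.6, 0.36, 0.19333…, 0.06, 0
lx·mx: 0, 0, 1.152, 0.444667…, 0.228, 0 → R0 = 1.824667…
x·lx·mx: 0, 0, 2.304, 1.334…, 0.912, 0 → Σ = 4.55…
T = 4.55… / 1.824667… = 2.493606… → 2.49

2.49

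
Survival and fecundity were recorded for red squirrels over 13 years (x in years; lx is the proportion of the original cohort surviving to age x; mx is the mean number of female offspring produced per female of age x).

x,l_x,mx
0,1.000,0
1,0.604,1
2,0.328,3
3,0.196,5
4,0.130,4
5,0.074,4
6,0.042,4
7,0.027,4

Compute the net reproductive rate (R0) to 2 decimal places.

lx·mx by age: 0, 0.604, 0.984, 0.98, 0.52, 0.296, 0.168, 0.108
R0 = Σ lx·mx = 3.66 → 3.66

3.66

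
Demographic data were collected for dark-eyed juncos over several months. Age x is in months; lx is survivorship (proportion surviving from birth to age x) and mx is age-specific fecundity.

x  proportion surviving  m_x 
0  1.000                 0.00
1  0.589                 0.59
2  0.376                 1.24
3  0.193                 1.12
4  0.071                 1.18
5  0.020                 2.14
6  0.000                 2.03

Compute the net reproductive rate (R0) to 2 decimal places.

lx·mx by age: 0, 0.34751, 0.46624, 0.21616, 0.08378, 0.0428, 0
R0 = Σ lx·mx = 1.15649 → 1.16

1.16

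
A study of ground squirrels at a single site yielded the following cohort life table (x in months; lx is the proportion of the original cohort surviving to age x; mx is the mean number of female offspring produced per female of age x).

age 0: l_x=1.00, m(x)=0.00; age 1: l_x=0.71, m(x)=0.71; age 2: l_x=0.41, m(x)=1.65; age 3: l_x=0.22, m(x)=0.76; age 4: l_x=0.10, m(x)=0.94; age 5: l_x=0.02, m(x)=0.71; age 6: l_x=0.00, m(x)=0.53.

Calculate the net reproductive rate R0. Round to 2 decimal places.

lx·mx by age: 0, 0.5041, 0.6765, 0.1672, 0.094, 0.0142, 0
R0 = Σ lx·mx = 1.456 → 1.46

1.46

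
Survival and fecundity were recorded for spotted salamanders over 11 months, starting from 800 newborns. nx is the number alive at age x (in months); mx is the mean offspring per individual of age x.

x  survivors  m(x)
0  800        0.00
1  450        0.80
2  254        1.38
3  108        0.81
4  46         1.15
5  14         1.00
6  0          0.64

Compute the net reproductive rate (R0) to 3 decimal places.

lx = nx/n0 = nx/800: 1, 0.5625, 0.3175, 0.135, 0.0575, 0.0175, 0
lx·mx by age: 0, 0.45, 0.43815, 0.10935, 0.066125, 0.0175, 0
R0 = Σ lx·mx = 1.081125 → 1.081

1.081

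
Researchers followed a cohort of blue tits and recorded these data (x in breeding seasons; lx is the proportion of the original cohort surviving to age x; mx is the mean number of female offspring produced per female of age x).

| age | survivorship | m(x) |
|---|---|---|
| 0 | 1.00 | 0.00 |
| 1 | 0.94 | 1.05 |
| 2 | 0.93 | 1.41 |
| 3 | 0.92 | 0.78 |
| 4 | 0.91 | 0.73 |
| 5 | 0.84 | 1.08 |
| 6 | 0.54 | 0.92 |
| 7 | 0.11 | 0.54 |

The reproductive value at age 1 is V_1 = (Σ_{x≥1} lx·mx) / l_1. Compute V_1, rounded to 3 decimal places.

lx·mx for x ≥ 1: 0.987, 1.3113, 0.7176, 0.6643, 0.9072, 0.4968, 0.0594 → sum = 5.1436
V_1 = 5.1436 / l_1 = 5.1436 / 0.94 = 5.471915… → 5.472

5.472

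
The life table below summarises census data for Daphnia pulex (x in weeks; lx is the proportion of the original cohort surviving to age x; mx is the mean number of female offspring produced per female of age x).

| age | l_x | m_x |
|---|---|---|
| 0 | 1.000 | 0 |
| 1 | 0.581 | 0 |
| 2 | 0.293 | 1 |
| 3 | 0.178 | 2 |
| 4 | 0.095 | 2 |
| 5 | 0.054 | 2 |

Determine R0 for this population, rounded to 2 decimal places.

lx·mx by age: 0, 0, 0.293, 0.356, 0.19, 0.108
R0 = Σ lx·mx = 0.947 → 0.95

0.95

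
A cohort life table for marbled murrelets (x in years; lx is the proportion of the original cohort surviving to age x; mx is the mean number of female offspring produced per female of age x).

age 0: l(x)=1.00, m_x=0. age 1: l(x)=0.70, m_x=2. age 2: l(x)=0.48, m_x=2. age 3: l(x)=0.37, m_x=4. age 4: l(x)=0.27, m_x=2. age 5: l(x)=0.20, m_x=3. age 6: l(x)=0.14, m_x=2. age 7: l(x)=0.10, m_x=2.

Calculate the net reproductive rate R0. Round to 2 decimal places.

lx·mx by age: 0, 1.4, 0.96, 1.48, 0.54, 0.6, 0.28, 0.2
R0 = Σ lx·mx = 5.46 → 5.46

5.46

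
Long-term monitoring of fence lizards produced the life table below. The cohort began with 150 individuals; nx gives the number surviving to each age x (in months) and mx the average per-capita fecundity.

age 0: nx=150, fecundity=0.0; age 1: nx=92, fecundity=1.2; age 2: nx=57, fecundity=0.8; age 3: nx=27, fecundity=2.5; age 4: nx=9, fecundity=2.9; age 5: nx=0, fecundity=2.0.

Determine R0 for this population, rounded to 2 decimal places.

lx = nx/n0 = nx/150: 1, 0.61333…, 0.38, 0.18, 0.06, 0
lx·mx by age: 0, 0.736…, 0.304, 0.45, 0.174, 0
R0 = Σ lx·mx = 1.664… → 1.66

1.66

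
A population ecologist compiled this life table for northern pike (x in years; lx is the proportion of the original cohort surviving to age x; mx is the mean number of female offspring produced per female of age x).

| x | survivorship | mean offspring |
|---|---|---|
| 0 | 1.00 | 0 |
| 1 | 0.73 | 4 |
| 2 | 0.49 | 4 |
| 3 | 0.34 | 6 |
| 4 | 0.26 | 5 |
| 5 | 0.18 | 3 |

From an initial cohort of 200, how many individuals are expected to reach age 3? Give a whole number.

Expected survivors = N0 · l_3 = 200 × 0.34 = 68 → 68

68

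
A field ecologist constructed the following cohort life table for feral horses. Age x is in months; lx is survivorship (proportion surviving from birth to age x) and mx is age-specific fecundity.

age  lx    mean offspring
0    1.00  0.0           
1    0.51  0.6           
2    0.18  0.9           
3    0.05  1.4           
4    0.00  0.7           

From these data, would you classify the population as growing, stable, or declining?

R0 = Σ lx·mx = 0 + 0.306 + 0.162 + 0.07 + 0 = 0.538
R0 < 1, so the population is declining.

declining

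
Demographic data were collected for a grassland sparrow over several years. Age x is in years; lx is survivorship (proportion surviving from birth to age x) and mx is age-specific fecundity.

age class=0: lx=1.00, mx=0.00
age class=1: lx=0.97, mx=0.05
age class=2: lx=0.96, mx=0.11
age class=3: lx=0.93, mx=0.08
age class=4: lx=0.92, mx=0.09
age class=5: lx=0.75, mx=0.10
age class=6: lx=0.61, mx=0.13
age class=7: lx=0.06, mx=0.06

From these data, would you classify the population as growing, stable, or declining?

declining

R0 = Σ lx·mx = 0 + 0.0485 + 0.1056 + 0.0744 + 0.0828 + 0.075 + 0.0793 + 0.0036 = 0.4692
R0 < 1, so the population is declining.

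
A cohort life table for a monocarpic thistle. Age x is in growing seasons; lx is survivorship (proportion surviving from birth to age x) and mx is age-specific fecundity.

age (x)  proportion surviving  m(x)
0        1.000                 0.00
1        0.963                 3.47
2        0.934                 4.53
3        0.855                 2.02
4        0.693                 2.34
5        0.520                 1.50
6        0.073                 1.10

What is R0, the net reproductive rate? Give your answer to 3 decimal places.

lx·mx by age: 0, 3.34161, 4.23102, 1.7271, 1.62162, 0.78, 0.0803
R0 = Σ lx·mx = 11.78165 → 11.782

11.782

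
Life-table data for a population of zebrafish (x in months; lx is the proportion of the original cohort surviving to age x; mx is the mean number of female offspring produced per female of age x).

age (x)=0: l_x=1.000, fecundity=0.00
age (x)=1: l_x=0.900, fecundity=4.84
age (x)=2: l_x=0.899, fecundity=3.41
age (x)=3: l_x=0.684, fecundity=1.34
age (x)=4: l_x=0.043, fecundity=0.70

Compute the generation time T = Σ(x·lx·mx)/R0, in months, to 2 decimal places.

lx·mx: 0, 4.356, 3.06559, 0.91656, 0.0301 → R0 = 8.36825
x·lx·mx: 0, 4.356, 6.13118, 2.74968, 0.1204 → Σ = 13.35726
T = 13.35726 / 8.36825 = 1.596183… → 1.60

1.60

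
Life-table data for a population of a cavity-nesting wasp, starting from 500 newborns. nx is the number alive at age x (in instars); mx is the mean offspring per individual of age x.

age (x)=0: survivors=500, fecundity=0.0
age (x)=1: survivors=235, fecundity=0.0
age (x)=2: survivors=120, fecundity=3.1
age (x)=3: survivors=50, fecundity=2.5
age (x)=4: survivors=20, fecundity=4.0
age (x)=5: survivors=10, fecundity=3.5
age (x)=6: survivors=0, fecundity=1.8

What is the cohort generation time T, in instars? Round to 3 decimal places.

lx = nx/n0 = nx/500: 1, 0.47, 0.24, 0.1, 0.04, 0.02, 0
lx·mx: 0, 0, 0.744, 0.25, 0.16, 0.07, 0 → R0 = 1.224
x·lx·mx: 0, 0, 1.488, 0.75, 0.64, 0.35, 0 → Σ = 3.228
T = 3.228 / 1.224 = 2.637255… → 2.637

2.637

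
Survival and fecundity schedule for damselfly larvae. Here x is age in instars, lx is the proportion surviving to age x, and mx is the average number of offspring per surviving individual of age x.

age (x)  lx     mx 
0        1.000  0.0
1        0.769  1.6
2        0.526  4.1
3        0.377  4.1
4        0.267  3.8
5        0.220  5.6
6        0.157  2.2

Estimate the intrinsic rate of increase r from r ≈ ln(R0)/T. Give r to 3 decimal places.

0.676

R0 = Σ lx·mx = 0 + 1.2304 + 2.1566 + 1.5457 + 1.0146 + 1.232 + 0.3454 = 7.5247
Σ x·lx·mx = 22.4715; T = 22.4715/7.5247 = 2.98636…
r ≈ ln(R0)/T = ln(7.5247)/2.98636… = 0.6758… → 0.676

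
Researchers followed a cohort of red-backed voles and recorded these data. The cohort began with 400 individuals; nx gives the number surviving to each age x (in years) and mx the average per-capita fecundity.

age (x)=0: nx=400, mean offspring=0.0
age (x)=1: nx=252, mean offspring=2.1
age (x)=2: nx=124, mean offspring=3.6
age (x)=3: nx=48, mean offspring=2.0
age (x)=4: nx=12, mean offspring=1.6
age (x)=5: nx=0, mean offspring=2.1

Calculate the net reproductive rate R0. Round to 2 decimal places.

2.73

lx = nx/n0 = nx/400: 1, 0.63, 0.31, 0.12, 0.03, 0
lx·mx by age: 0, 1.323, 1.116, 0.24, 0.048, 0
R0 = Σ lx·mx = 2.727 → 2.73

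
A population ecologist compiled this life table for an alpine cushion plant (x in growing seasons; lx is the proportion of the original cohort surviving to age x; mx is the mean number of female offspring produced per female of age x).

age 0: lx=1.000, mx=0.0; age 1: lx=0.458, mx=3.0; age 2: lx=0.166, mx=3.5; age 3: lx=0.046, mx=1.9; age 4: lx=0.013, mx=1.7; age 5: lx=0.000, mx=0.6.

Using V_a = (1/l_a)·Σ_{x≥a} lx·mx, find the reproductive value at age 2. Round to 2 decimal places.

lx·mx for x ≥ 2: 0.581, 0.0874, 0.0221, 0 → sum = 0.6905
V_2 = 0.6905 / l_2 = 0.6905 / 0.166 = 4.159639… → 4.16

4.16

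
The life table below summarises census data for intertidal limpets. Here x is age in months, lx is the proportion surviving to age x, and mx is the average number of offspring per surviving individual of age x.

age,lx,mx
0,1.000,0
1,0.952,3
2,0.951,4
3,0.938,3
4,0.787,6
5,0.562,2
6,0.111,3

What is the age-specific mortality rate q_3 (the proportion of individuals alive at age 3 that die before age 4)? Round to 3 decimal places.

q_3 = (l_3 − l_4) / l_3 = (0.938 − 0.787) / 0.938
     = 0.151 / 0.938 = 0.160981… → 0.161

0.161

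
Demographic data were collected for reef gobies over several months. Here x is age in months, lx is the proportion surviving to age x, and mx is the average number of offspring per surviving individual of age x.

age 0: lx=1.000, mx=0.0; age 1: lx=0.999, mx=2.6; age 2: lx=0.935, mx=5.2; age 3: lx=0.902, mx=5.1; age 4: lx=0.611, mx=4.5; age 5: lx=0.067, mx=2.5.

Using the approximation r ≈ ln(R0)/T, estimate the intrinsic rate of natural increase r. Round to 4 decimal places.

R0 = Σ lx·mx = 0 + 2.5974 + 4.862 + 4.6002 + 2.7495 + 0.1675 = 14.9766
Σ x·lx·mx = 37.9575; T = 37.9575/14.9766 = 2.53445…
r ≈ ln(R0)/T = ln(14.9766)/2.53445… = 1.067879… → 1.0679

1.0679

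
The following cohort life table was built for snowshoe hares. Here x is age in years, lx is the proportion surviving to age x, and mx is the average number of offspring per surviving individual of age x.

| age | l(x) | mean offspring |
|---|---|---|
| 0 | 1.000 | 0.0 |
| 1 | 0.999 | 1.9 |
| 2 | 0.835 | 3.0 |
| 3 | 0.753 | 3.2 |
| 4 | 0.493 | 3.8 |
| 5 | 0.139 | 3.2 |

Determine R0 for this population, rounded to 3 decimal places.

9.131

lx·mx by age: 0, 1.8981, 2.505, 2.4096, 1.8734, 0.4448
R0 = Σ lx·mx = 9.1309 → 9.131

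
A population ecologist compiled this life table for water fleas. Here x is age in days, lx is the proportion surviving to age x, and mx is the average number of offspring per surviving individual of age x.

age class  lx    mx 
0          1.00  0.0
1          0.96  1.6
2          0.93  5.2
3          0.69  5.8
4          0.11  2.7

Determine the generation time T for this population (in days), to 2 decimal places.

lx·mx: 0, 1.536, 4.836, 4.002, 0.297 → R0 = 10.671
x·lx·mx: 0, 1.536, 9.672, 12.006, 1.188 → Σ = 24.402
T = 24.402 / 10.671 = 2.286759… → 2.29

2.29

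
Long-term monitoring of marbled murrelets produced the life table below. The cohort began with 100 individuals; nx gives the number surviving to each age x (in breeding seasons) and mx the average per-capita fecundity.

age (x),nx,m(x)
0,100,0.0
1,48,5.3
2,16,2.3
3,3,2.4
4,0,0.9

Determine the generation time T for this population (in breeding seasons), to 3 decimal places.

1.172

lx = nx/n0 = nx/100: 1, 0.48, 0.16, 0.03, 0
lx·mx: 0, 2.544, 0.368, 0.072, 0 → R0 = 2.984
x·lx·mx: 0, 2.544, 0.736, 0.216, 0 → Σ = 3.496
T = 3.496 / 2.984 = 1.171582… → 1.172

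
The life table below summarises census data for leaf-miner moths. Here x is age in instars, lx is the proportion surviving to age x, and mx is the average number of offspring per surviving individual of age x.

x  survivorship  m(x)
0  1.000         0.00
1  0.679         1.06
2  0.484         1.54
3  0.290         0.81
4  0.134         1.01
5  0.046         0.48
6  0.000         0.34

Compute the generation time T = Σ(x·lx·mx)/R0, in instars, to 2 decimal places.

lx·mx: 0, 0.71974, 0.74536, 0.2349, 0.13534, 0.02208, 0 → R0 = 1.85742
x·lx·mx: 0, 0.71974, 1.49072, 0.7047, 0.54136, 0.1104, 0 → Σ = 3.56692
T = 3.56692 / 1.85742 = 1.920363… → 1.92

1.92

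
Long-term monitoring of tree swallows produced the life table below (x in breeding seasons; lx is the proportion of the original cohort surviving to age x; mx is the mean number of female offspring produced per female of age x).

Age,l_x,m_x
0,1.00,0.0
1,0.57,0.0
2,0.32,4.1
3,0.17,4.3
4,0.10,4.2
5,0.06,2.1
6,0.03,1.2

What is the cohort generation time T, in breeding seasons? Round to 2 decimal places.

lx·mx: 0, 0, 1.312, 0.731, 0.42, 0.126, 0.036 → R0 = 2.625
x·lx·mx: 0, 0, 2.624, 2.193, 1.68, 0.63, 0.216 → Σ = 7.343
T = 7.343 / 2.625 = 2.797333… → 2.80

2.80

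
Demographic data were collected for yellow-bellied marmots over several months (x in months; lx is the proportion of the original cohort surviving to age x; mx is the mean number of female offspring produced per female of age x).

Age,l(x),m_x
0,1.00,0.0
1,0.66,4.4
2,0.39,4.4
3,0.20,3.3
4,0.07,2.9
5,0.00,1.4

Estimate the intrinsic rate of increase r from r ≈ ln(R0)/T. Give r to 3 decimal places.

1.022

R0 = Σ lx·mx = 0 + 2.904 + 1.716 + 0.66 + 0.203 + 0 = 5.483
Σ x·lx·mx = 9.128; T = 9.128/5.483 = 1.66478…
r ≈ ln(R0)/T = ln(5.483)/1.66478… = 1.02215… → 1.022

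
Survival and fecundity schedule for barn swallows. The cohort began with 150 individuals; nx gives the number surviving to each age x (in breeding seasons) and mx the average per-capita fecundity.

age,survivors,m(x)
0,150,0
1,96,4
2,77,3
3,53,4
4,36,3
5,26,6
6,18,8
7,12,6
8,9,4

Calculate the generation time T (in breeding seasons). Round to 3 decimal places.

lx = nx/n0 = nx/150: 1, 0.64, 0.51333…, 0.35333…, 0.24, 0.17333…, 0.12, 0.08, 0.06
lx·mx: 0, 2.56, 1.54…, 1.413333…, 0.72, 1.04…, 0.96, 0.48, 0.24 → R0 = 8.953333…
x·lx·mx: 0, 2.56, 3.08…, 4.24…, 2.88, 5.2…, 5.76, 3.36, 1.92 → Σ = 29…
T = 29… / 8.953333… = 3.239017… → 3.239

3.239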